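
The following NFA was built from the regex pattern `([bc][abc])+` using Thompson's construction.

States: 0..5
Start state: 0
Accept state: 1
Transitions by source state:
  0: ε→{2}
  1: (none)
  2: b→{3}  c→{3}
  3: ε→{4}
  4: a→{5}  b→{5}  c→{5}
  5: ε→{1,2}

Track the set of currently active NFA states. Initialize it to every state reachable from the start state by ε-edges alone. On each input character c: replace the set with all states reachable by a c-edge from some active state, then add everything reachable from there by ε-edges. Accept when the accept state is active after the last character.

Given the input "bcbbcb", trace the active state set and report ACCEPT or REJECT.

Answer: ACCEPT

Derivation:
initial (ε-close {0}): {0,2}
'b' @ 1: {3,4}
'c' @ 2: {1,2,5}  (accept∈set)
'b' @ 3: {3,4}
'b' @ 4: {1,2,5}  (accept∈set)
'c' @ 5: {3,4}
'b' @ 6: {1,2,5}  (accept∈set)
after full input: {1,2,5}  (accept=1 in)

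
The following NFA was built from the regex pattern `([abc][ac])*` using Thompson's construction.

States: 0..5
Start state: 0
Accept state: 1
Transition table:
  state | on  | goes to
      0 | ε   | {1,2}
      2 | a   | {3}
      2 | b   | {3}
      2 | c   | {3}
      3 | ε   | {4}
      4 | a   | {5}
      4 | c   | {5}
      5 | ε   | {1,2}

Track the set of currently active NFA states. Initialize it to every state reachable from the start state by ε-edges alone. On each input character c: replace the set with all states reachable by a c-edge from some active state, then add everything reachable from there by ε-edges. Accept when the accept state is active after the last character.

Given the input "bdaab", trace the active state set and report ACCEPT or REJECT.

start: ε-closure({0}) = {0,1,2}
'b' @ 1: {3,4}
'd' @ 2: {}  — state set empty
rest 'aab' ignored (set empty)
final: {}; accept 1 not in set

Answer: REJECT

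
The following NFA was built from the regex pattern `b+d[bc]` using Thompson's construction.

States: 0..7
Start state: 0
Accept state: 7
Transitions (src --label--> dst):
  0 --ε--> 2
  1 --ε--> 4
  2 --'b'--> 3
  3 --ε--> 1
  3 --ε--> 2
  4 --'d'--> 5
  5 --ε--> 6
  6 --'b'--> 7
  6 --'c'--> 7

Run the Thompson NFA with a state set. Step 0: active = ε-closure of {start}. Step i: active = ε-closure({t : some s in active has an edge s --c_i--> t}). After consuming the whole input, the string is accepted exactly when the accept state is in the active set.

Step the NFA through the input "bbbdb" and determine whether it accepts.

Answer: ACCEPT

Steps:
S₀ = ε-closure({0}) = {0,2}
'b' @ 1: {1,2,3,4}
'b' @ 2: {1,2,3,4}
'b' @ 3: {1,2,3,4}
'd' @ 4: {5,6}
'b' @ 5: {7}  (accept∈set)
final: {7}; accept 7 in set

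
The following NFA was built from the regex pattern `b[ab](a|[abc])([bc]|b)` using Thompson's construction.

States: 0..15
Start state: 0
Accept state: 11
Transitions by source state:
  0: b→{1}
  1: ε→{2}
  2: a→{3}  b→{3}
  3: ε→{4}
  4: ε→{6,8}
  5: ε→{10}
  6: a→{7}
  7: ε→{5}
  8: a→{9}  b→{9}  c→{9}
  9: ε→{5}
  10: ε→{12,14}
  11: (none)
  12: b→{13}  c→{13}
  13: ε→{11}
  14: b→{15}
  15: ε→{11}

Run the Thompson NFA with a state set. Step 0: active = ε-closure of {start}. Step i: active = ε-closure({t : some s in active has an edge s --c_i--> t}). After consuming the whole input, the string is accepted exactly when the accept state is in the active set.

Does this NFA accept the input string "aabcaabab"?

Answer: REJECT

Trace:
start: ε-closure({0}) = {0}
'a' @ 1: {}  — state set empty
rest 'abcaabab' ignored (set empty)
final: {}; accept 11 not in set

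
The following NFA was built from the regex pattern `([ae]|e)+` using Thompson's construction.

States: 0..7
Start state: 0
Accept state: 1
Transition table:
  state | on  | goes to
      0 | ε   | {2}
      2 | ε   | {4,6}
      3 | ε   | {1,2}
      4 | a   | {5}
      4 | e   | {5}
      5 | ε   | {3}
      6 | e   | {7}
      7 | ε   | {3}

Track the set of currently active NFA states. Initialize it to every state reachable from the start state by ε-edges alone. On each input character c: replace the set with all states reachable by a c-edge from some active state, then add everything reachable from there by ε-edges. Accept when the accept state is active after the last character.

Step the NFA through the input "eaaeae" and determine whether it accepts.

Answer: ACCEPT

Derivation:
S₀ = ε-closure({0}) = {0,2,4,6}
'e' @ 1: {1,2,3,4,5,6,7}  (accept∈set)
'a' @ 2: {1,2,3,4,5,6}  (accept∈set)
'a' @ 3: {1,2,3,4,5,6}  (accept∈set)
'e' @ 4: {1,2,3,4,5,6,7}  (accept∈set)
'a' @ 5: {1,2,3,4,5,6}  (accept∈set)
'e' @ 6: {1,2,3,4,5,6,7}  (accept∈set)
after full input: {1,2,3,4,5,6,7}  (accept=1 in)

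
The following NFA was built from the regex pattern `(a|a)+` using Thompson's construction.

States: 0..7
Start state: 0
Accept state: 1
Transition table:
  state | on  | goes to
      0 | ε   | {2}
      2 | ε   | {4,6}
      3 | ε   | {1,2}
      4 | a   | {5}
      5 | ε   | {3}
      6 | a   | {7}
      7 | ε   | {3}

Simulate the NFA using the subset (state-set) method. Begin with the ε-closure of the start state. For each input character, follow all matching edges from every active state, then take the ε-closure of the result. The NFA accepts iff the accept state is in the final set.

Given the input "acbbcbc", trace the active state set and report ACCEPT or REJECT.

Answer: REJECT

Derivation:
start: ε-closure({0}) = {0,2,4,6}
'a' @ 1: {1,2,3,4,5,6,7}  [accepting]
'c' @ 2: {}  — no active states
rest 'bbcbc' ignored (set empty)
after full input: {}  (accept=1 not in)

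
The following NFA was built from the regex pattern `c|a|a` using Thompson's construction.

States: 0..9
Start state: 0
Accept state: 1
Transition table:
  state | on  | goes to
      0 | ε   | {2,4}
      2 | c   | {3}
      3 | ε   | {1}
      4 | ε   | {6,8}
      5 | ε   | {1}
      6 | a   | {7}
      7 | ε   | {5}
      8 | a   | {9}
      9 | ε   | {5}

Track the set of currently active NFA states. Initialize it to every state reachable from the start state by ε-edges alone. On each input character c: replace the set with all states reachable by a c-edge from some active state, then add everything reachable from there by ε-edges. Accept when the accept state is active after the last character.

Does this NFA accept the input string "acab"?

initial (ε-close {0}): {0,2,4,6,8}
'a' @ 1: {1,5,7,9}  (accept∈set)
'c' @ 2: {}  — state set empty
rest 'ab' ignored (set empty)
final: {}; accept 1 not in set

Answer: REJECT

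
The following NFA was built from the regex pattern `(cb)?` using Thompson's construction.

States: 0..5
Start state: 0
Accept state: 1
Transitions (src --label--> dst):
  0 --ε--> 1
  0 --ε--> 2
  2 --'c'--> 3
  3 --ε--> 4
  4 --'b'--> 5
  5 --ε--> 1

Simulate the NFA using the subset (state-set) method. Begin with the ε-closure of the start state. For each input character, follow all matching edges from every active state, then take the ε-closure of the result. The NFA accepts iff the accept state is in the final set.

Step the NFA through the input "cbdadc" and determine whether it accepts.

Answer: REJECT

Derivation:
S₀ = ε-closure({0}) = {0,1,2}
'c' @ 1: {3,4}
'b' @ 2: {1,5}  (accept∈set)
'd' @ 3: {}  — state set empty
rest 'adc' ignored (set empty)
final: {}; accept 1 not in set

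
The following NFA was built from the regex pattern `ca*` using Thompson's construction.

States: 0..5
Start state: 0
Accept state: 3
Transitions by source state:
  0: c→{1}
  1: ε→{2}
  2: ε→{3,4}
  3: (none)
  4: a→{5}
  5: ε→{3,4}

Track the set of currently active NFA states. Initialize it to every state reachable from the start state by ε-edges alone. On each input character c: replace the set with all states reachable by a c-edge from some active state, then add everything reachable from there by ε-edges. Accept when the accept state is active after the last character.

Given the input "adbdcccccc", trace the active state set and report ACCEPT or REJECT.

Answer: REJECT

Derivation:
S₀ = ε-closure({0}) = {0}
'a' @ 1: {}  — state set empty
rest 'dbdcccccc' ignored (set empty)
final: {}; accept 3 not in set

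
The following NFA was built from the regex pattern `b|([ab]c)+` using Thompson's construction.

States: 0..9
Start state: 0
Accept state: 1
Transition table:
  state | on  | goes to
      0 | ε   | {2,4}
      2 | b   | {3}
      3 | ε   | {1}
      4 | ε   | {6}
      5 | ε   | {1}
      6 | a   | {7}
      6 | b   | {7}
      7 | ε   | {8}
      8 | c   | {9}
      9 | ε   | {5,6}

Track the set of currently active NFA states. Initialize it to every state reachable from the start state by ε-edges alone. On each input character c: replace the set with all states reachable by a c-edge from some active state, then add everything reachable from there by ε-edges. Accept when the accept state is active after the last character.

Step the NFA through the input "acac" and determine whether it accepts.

Answer: ACCEPT

Derivation:
initial (ε-close {0}): {0,2,4,6}
'a' @ 1: {7,8}
'c' @ 2: {1,5,6,9}  ✓accept
'a' @ 3: {7,8}
'c' @ 4: {1,5,6,9}  ✓accept
after full input: {1,5,6,9}  (accept=1 in)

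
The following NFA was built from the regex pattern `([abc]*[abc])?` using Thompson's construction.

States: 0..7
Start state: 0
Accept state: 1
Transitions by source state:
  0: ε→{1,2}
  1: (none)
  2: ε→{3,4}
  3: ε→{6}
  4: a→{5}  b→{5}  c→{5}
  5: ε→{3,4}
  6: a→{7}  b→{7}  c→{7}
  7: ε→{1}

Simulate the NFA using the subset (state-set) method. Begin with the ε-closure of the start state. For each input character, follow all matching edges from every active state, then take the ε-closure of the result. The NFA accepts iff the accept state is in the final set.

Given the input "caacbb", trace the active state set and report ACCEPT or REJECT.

S₀ = ε-closure({0}) = {0,1,2,3,4,6}
'c' @ 1: {1,3,4,5,6,7}  (accept∈set)
'a' @ 2: {1,3,4,5,6,7}  (accept∈set)
'a' @ 3: {1,3,4,5,6,7}  (accept∈set)
'c' @ 4: {1,3,4,5,6,7}  (accept∈set)
'b' @ 5: {1,3,4,5,6,7}  (accept∈set)
'b' @ 6: {1,3,4,5,6,7}  (accept∈set)
final: {1,3,4,5,6,7}; accept 1 in set

Answer: ACCEPT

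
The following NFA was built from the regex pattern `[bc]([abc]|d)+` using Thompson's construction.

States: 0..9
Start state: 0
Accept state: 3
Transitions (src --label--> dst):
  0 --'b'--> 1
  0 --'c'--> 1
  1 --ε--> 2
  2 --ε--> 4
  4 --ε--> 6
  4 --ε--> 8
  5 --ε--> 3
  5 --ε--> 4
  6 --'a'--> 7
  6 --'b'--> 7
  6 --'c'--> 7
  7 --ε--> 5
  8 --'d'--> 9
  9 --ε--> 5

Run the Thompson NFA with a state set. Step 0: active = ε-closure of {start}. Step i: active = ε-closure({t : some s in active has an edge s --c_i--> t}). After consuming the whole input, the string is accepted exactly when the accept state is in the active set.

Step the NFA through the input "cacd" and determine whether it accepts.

Answer: ACCEPT

Trace:
start: ε-closure({0}) = {0}
'c' @ 1: {1,2,4,6,8}
'a' @ 2: {3,4,5,6,7,8}  [accepting]
'c' @ 3: {3,4,5,6,7,8}  [accepting]
'd' @ 4: {3,4,5,6,8,9}  [accepting]
final: {3,4,5,6,8,9}; accept 3 in set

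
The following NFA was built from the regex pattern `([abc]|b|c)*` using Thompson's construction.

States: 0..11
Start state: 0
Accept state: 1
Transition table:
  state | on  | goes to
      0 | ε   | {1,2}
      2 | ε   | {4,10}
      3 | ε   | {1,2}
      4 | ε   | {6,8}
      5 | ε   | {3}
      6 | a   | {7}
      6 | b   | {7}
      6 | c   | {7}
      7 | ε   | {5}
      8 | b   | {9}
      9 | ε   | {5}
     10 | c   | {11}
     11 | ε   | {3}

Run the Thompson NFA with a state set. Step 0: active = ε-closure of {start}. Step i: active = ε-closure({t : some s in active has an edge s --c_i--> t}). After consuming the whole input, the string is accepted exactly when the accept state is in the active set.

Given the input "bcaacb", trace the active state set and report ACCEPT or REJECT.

S₀ = ε-closure({0}) = {0,1,2,4,6,8,10}
'b' @ 1: {1,2,3,4,5,6,7,8,9,10}  [accepting]
'c' @ 2: {1,2,3,4,5,6,7,8,10,11}  [accepting]
'a' @ 3: {1,2,3,4,5,6,7,8,10}  [accepting]
'a' @ 4: {1,2,3,4,5,6,7,8,10}  [accepting]
'c' @ 5: {1,2,3,4,5,6,7,8,10,11}  [accepting]
'b' @ 6: {1,2,3,4,5,6,7,8,9,10}  [accepting]
after full input: {1,2,3,4,5,6,7,8,9,10}  (accept=1 in)

Answer: ACCEPT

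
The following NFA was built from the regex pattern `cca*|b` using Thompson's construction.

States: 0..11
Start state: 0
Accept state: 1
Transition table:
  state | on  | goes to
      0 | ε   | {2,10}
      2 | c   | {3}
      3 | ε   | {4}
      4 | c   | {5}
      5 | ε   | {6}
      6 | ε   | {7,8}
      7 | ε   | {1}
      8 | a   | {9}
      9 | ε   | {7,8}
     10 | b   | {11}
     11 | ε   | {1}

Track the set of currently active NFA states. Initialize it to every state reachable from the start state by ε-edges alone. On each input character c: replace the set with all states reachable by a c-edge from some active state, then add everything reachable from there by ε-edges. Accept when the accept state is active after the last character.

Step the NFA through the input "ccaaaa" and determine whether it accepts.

initial (ε-close {0}): {0,2,10}
'c' @ 1: {3,4}
'c' @ 2: {1,5,6,7,8}  ✓accept
'a' @ 3: {1,7,8,9}  ✓accept
'a' @ 4: {1,7,8,9}  ✓accept
'a' @ 5: {1,7,8,9}  ✓accept
'a' @ 6: {1,7,8,9}  ✓accept
end set {1,7,8,9} — state 1 in

Answer: ACCEPT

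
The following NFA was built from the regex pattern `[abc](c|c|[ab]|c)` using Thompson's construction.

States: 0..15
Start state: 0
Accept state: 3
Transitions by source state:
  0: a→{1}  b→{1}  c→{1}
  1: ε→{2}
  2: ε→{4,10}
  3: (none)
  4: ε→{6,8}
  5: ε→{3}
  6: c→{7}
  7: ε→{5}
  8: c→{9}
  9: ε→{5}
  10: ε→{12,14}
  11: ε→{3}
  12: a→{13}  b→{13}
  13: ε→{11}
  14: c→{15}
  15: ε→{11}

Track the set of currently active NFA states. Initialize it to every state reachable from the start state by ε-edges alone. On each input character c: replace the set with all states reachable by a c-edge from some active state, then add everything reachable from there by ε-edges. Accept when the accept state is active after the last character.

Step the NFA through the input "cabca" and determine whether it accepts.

initial (ε-close {0}): {0}
'c' @ 1: {1,2,4,6,8,10,12,14}
'a' @ 2: {3,11,13}  [accepting]
'b' @ 3: {}  — dead — no transitions
rest 'ca' ignored (set empty)
end set {} — state 3 not in

Answer: REJECT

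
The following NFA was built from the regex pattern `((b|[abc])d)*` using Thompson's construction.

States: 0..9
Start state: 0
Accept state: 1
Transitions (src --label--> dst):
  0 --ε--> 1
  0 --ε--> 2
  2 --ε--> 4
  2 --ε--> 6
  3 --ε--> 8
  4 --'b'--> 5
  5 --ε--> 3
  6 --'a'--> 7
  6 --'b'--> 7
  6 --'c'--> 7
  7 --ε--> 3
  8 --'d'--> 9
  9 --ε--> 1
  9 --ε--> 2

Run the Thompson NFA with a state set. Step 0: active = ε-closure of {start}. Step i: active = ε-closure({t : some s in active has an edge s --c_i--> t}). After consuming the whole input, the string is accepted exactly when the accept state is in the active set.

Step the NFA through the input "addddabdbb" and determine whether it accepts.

start: ε-closure({0}) = {0,1,2,4,6}
'a' @ 1: {3,7,8}
'd' @ 2: {1,2,4,6,9}  ✓accept
'd' @ 3: {}  — dead — no transitions
rest 'ddabdbb' ignored (set empty)
end set {} — state 1 not in

Answer: REJECT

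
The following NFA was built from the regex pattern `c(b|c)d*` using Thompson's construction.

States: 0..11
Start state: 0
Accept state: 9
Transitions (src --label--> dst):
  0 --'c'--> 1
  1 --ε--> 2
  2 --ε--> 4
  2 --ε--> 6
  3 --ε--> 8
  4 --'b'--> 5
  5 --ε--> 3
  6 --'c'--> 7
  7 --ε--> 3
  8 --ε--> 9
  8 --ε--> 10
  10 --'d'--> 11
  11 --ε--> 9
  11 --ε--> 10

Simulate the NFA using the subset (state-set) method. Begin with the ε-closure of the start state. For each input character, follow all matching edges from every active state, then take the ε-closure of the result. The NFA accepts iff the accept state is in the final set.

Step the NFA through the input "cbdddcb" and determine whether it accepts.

S₀ = ε-closure({0}) = {0}
'c' @ 1: {1,2,4,6}
'b' @ 2: {3,5,8,9,10}  [accepting]
'd' @ 3: {9,10,11}  [accepting]
'd' @ 4: {9,10,11}  [accepting]
'd' @ 5: {9,10,11}  [accepting]
'c' @ 6: {}  — state set empty
rest 'b' ignored (set empty)
after full input: {}  (accept=9 not in)

Answer: REJECT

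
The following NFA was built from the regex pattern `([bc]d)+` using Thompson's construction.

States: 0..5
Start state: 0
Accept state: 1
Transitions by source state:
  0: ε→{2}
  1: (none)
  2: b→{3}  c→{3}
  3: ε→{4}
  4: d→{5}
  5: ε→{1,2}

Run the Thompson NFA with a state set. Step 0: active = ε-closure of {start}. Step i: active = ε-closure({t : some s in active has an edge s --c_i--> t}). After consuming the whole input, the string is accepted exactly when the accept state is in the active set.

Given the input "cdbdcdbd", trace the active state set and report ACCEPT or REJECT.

Answer: ACCEPT

Steps:
S₀ = ε-closure({0}) = {0,2}
'c' @ 1: {3,4}
'd' @ 2: {1,2,5}  [accepting]
'b' @ 3: {3,4}
'd' @ 4: {1,2,5}  [accepting]
'c' @ 5: {3,4}
'd' @ 6: {1,2,5}  [accepting]
'b' @ 7: {3,4}
'd' @ 8: {1,2,5}  [accepting]
final: {1,2,5}; accept 1 in set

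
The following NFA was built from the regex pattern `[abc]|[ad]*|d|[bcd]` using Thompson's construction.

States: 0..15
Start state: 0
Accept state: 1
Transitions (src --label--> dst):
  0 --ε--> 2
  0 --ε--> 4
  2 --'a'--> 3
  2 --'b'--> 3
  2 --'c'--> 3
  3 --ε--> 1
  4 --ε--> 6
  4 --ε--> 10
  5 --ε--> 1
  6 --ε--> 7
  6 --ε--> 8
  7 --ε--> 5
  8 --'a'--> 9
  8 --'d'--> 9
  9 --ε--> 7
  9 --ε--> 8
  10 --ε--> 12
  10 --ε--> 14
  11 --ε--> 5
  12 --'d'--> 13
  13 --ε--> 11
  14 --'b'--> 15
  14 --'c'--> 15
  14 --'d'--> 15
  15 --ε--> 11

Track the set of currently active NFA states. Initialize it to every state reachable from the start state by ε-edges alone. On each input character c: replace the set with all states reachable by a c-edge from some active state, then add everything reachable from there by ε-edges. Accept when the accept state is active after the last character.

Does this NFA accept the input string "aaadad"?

Answer: ACCEPT

Steps:
start: ε-closure({0}) = {0,1,2,4,5,6,7,8,10,12,14}
'a' @ 1: {1,3,5,7,8,9}  [accepting]
'a' @ 2: {1,5,7,8,9}  [accepting]
'a' @ 3: {1,5,7,8,9}  [accepting]
'd' @ 4: {1,5,7,8,9}  [accepting]
'a' @ 5: {1,5,7,8,9}  [accepting]
'd' @ 6: {1,5,7,8,9}  [accepting]
after full input: {1,5,7,8,9}  (accept=1 in)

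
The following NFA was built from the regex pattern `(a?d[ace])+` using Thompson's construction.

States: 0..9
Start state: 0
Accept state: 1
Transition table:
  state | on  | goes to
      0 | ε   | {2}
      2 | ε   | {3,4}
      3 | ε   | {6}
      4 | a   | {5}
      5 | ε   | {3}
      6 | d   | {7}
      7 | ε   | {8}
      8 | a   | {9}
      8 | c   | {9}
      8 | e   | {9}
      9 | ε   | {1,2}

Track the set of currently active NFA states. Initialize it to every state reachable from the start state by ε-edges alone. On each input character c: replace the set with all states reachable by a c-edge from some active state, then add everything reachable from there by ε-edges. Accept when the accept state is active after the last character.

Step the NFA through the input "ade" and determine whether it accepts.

S₀ = ε-closure({0}) = {0,2,3,4,6}
'a' @ 1: {3,5,6}
'd' @ 2: {7,8}
'e' @ 3: {1,2,3,4,6,9}  ✓accept
after full input: {1,2,3,4,6,9}  (accept=1 in)

Answer: ACCEPT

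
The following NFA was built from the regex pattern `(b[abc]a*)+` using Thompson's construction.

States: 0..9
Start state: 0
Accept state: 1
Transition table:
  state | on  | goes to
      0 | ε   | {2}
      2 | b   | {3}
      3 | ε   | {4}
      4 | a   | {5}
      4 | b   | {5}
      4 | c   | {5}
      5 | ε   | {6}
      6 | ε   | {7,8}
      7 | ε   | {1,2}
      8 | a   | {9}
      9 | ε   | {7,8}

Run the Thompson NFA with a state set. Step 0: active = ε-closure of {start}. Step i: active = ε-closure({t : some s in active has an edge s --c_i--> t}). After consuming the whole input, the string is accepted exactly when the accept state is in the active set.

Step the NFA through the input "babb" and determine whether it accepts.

initial (ε-close {0}): {0,2}
'b' @ 1: {3,4}
'a' @ 2: {1,2,5,6,7,8}  (accept∈set)
'b' @ 3: {3,4}
'b' @ 4: {1,2,5,6,7,8}  (accept∈set)
final: {1,2,5,6,7,8}; accept 1 in set

Answer: ACCEPT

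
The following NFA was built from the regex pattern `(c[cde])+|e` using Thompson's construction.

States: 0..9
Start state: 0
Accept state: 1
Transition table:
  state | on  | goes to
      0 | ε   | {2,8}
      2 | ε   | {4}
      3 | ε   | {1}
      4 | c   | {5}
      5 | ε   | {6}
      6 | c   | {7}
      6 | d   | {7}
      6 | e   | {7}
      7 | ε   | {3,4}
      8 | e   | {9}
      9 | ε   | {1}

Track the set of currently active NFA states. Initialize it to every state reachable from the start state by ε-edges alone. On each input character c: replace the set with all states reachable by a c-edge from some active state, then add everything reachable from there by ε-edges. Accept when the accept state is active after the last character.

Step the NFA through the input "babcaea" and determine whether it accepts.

Answer: REJECT

Trace:
initial (ε-close {0}): {0,2,4,8}
'b' @ 1: {}  — state set empty
rest 'abcaea' ignored (set empty)
final: {}; accept 1 not in set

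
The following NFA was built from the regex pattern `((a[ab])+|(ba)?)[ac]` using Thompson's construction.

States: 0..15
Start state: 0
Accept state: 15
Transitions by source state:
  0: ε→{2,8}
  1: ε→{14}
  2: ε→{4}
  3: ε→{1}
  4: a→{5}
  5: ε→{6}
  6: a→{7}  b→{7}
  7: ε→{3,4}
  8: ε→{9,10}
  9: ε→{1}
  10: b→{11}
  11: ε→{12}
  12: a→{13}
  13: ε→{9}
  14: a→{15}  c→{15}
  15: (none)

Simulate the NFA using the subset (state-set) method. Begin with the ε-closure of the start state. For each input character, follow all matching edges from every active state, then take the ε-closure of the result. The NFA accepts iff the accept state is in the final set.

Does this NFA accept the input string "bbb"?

Answer: REJECT

Steps:
S₀ = ε-closure({0}) = {0,1,2,4,8,9,10,14}
'b' @ 1: {11,12}
'b' @ 2: {}  — state set empty
rest 'b' ignored (set empty)
end set {} — state 15 not in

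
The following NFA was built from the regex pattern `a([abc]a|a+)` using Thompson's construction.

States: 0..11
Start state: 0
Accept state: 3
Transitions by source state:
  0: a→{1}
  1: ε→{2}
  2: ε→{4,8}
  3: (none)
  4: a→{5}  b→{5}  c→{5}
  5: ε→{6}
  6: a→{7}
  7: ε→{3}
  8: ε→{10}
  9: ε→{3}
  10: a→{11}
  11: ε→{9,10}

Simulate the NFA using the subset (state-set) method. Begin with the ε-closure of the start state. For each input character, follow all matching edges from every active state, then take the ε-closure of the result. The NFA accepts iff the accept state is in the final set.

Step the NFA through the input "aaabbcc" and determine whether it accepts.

S₀ = ε-closure({0}) = {0}
'a' @ 1: {1,2,4,8,10}
'a' @ 2: {3,5,6,9,10,11}  (accept∈set)
'a' @ 3: {3,7,9,10,11}  (accept∈set)
'b' @ 4: {}  — no active states
rest 'bcc' ignored (set empty)
after full input: {}  (accept=3 not in)

Answer: REJECT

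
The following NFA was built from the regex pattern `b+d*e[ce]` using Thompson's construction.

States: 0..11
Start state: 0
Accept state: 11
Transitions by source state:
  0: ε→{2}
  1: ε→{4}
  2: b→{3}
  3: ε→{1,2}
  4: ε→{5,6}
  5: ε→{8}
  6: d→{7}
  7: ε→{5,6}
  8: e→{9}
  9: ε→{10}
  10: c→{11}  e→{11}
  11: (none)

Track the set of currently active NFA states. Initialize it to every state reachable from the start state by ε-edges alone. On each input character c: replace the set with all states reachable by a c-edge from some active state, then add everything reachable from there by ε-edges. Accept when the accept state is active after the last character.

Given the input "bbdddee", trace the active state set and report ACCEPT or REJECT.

Answer: ACCEPT

Steps:
start: ε-closure({0}) = {0,2}
'b' @ 1: {1,2,3,4,5,6,8}
'b' @ 2: {1,2,3,4,5,6,8}
'd' @ 3: {5,6,7,8}
'd' @ 4: {5,6,7,8}
'd' @ 5: {5,6,7,8}
'e' @ 6: {9,10}
'e' @ 7: {11}  (accept∈set)
final: {11}; accept 11 in set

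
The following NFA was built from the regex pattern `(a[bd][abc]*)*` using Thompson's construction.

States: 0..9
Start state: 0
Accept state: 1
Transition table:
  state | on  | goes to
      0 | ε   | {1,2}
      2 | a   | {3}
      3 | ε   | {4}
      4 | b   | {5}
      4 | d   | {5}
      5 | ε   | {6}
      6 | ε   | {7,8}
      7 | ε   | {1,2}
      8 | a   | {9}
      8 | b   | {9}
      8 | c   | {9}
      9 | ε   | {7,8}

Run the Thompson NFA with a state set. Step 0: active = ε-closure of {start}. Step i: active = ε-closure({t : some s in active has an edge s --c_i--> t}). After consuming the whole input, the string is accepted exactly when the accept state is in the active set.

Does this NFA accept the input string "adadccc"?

Answer: ACCEPT

Trace:
start: ε-closure({0}) = {0,1,2}
'a' @ 1: {3,4}
'd' @ 2: {1,2,5,6,7,8}  [accepting]
'a' @ 3: {1,2,3,4,7,8,9}  [accepting]
'd' @ 4: {1,2,5,6,7,8}  [accepting]
'c' @ 5: {1,2,7,8,9}  [accepting]
'c' @ 6: {1,2,7,8,9}  [accepting]
'c' @ 7: {1,2,7,8,9}  [accepting]
after full input: {1,2,7,8,9}  (accept=1 in)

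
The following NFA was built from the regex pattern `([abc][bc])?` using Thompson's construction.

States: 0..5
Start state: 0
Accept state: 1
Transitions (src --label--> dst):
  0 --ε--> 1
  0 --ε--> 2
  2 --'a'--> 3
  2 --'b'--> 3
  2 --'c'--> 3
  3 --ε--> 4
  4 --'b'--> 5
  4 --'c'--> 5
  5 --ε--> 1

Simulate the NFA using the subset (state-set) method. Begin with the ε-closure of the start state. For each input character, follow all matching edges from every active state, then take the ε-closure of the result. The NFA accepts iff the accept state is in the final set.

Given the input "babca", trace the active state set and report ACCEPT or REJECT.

S₀ = ε-closure({0}) = {0,1,2}
'b' @ 1: {3,4}
'a' @ 2: {}  — no active states
rest 'bca' ignored (set empty)
after full input: {}  (accept=1 not in)

Answer: REJECT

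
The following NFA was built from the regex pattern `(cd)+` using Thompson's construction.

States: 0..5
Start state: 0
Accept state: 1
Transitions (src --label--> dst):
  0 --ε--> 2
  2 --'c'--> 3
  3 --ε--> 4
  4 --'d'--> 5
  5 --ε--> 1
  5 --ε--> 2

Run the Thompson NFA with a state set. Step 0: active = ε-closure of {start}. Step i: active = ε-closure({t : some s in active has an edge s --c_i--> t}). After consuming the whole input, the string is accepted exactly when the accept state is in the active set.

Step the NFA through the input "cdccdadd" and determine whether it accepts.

Answer: REJECT

Derivation:
initial (ε-close {0}): {0,2}
'c' @ 1: {3,4}
'd' @ 2: {1,2,5}  ✓accept
'c' @ 3: {3,4}
'c' @ 4: {}  — dead — no transitions
rest 'dadd' ignored (set empty)
end set {} — state 1 not in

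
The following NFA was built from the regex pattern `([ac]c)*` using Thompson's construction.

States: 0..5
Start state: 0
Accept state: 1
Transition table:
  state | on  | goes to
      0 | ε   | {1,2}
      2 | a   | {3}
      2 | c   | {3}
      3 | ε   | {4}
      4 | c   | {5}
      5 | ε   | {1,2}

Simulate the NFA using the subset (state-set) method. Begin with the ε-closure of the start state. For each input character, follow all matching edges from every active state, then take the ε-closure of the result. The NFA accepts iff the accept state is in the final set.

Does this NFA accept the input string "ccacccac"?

start: ε-closure({0}) = {0,1,2}
'c' @ 1: {3,4}
'c' @ 2: {1,2,5}  (accept∈set)
'a' @ 3: {3,4}
'c' @ 4: {1,2,5}  (accept∈set)
'c' @ 5: {3,4}
'c' @ 6: {1,2,5}  (accept∈set)
'a' @ 7: {3,4}
'c' @ 8: {1,2,5}  (accept∈set)
end set {1,2,5} — state 1 in

Answer: ACCEPT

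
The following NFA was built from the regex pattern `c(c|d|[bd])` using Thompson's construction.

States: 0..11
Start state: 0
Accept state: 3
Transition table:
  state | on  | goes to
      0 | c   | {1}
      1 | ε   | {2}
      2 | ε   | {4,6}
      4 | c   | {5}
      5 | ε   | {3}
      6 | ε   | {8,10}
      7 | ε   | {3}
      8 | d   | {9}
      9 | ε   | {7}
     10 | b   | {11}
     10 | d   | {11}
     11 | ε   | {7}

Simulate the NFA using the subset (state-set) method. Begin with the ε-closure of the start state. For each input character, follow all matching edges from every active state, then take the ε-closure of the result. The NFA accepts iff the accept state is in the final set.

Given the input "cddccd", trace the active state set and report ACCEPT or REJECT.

start: ε-closure({0}) = {0}
'c' @ 1: {1,2,4,6,8,10}
'd' @ 2: {3,7,9,11}  ✓accept
'd' @ 3: {}  — dead — no transitions
rest 'ccd' ignored (set empty)
after full input: {}  (accept=3 not in)

Answer: REJECT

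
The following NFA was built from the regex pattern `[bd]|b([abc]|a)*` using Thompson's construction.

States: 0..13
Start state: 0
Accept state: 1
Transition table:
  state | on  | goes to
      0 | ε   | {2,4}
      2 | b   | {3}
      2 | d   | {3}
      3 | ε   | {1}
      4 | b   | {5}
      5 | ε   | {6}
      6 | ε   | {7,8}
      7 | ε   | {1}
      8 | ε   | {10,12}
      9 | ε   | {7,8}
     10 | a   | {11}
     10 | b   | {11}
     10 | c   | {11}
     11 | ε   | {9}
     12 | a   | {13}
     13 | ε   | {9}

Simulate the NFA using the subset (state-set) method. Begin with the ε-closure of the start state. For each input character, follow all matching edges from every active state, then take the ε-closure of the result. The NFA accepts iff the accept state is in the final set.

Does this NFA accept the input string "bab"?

Answer: ACCEPT

Derivation:
initial (ε-close {0}): {0,2,4}
'b' @ 1: {1,3,5,6,7,8,10,12}  (accept∈set)
'a' @ 2: {1,7,8,9,10,11,12,13}  (accept∈set)
'b' @ 3: {1,7,8,9,10,11,12}  (accept∈set)
end set {1,7,8,9,10,11,12} — state 1 in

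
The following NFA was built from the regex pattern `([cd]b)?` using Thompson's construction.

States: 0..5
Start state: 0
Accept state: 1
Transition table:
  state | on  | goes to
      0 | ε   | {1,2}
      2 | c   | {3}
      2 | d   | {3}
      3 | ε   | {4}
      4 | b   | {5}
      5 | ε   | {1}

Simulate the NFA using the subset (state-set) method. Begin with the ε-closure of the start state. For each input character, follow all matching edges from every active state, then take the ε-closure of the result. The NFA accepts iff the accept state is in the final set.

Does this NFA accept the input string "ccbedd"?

initial (ε-close {0}): {0,1,2}
'c' @ 1: {3,4}
'c' @ 2: {}  — no active states
rest 'bedd' ignored (set empty)
end set {} — state 1 not in

Answer: REJECT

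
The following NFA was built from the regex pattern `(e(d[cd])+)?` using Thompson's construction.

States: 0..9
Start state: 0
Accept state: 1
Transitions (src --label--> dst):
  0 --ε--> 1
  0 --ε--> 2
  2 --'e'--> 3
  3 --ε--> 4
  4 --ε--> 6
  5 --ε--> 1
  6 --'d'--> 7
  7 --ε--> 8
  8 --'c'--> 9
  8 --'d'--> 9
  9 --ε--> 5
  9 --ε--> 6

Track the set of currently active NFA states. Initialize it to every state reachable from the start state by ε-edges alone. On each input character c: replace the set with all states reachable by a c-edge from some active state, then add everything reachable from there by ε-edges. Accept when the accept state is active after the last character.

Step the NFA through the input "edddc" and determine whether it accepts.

start: ε-closure({0}) = {0,1,2}
'e' @ 1: {3,4,6}
'd' @ 2: {7,8}
'd' @ 3: {1,5,6,9}  (accept∈set)
'd' @ 4: {7,8}
'c' @ 5: {1,5,6,9}  (accept∈set)
final: {1,5,6,9}; accept 1 in set

Answer: ACCEPT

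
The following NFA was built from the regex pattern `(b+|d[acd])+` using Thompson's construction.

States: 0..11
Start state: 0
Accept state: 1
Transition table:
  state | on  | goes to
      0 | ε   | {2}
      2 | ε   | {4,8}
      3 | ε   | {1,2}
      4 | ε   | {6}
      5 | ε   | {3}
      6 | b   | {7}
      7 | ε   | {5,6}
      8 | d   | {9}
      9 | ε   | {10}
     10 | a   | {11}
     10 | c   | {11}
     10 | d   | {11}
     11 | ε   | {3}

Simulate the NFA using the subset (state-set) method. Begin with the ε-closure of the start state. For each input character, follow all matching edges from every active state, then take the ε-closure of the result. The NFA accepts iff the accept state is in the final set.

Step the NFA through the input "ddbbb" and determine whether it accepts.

Answer: ACCEPT

Steps:
S₀ = ε-closure({0}) = {0,2,4,6,8}
'd' @ 1: {9,10}
'd' @ 2: {1,2,3,4,6,8,11}  ✓accept
'b' @ 3: {1,2,3,4,5,6,7,8}  ✓accept
'b' @ 4: {1,2,3,4,5,6,7,8}  ✓accept
'b' @ 5: {1,2,3,4,5,6,7,8}  ✓accept
after full input: {1,2,3,4,5,6,7,8}  (accept=1 in)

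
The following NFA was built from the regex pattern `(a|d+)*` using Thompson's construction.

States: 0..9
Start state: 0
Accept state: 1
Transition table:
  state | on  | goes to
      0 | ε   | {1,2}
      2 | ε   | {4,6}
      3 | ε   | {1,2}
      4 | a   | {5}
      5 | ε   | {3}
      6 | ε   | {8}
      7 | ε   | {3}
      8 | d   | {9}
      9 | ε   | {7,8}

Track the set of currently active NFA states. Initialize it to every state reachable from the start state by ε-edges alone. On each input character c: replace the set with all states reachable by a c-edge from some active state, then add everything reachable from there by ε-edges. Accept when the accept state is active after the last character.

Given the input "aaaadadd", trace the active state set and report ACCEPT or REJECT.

start: ε-closure({0}) = {0,1,2,4,6,8}
'a' @ 1: {1,2,3,4,5,6,8}  [accepting]
'a' @ 2: {1,2,3,4,5,6,8}  [accepting]
'a' @ 3: {1,2,3,4,5,6,8}  [accepting]
'a' @ 4: {1,2,3,4,5,6,8}  [accepting]
'd' @ 5: {1,2,3,4,6,7,8,9}  [accepting]
'a' @ 6: {1,2,3,4,5,6,8}  [accepting]
'd' @ 7: {1,2,3,4,6,7,8,9}  [accepting]
'd' @ 8: {1,2,3,4,6,7,8,9}  [accepting]
end set {1,2,3,4,6,7,8,9} — state 1 in

Answer: ACCEPT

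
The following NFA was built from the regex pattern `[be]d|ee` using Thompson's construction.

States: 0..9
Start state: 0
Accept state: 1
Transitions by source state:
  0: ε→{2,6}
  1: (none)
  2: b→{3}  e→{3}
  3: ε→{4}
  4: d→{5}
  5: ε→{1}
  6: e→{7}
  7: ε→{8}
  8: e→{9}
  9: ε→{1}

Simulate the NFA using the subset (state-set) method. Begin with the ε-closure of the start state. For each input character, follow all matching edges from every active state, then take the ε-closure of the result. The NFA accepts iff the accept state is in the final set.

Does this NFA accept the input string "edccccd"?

Answer: REJECT

Steps:
S₀ = ε-closure({0}) = {0,2,6}
'e' @ 1: {3,4,7,8}
'd' @ 2: {1,5}  [accepting]
'c' @ 3: {}  — no active states
rest 'cccd' ignored (set empty)
end set {} — state 1 not in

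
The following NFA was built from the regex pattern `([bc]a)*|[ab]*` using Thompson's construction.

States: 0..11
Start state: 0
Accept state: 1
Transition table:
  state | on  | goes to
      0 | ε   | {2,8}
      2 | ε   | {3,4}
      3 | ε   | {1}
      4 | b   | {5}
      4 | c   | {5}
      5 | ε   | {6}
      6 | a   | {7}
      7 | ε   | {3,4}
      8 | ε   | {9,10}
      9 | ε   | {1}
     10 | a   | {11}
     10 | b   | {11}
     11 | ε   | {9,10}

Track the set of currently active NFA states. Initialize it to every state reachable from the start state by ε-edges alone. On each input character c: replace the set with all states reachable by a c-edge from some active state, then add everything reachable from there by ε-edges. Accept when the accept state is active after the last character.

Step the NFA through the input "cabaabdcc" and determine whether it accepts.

start: ε-closure({0}) = {0,1,2,3,4,8,9,10}
'c' @ 1: {5,6}
'a' @ 2: {1,3,4,7}  ✓accept
'b' @ 3: {5,6}
'a' @ 4: {1,3,4,7}  ✓accept
'a' @ 5: {}  — dead — no transitions
rest 'bdcc' ignored (set empty)
end set {} — state 1 not in

Answer: REJECT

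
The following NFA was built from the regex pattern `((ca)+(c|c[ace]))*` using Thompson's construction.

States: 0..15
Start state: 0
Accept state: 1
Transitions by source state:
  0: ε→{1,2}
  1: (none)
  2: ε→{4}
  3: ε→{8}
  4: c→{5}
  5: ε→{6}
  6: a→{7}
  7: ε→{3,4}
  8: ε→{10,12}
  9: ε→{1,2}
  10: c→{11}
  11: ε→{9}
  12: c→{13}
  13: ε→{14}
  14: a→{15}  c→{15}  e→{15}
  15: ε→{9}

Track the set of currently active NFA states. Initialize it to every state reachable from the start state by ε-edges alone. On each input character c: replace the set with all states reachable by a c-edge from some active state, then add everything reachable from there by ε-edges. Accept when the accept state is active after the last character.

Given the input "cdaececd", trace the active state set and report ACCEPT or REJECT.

Answer: REJECT

Trace:
S₀ = ε-closure({0}) = {0,1,2,4}
'c' @ 1: {5,6}
'd' @ 2: {}  — no active states
rest 'aececd' ignored (set empty)
final: {}; accept 1 not in set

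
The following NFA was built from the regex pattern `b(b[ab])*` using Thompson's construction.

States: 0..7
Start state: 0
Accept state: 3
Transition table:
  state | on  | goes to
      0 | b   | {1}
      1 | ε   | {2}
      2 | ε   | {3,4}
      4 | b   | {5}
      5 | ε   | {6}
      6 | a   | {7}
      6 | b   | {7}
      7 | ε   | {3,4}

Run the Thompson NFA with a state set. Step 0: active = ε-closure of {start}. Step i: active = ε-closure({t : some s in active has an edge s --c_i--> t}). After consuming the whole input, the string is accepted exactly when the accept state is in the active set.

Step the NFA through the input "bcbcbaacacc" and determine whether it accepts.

initial (ε-close {0}): {0}
'b' @ 1: {1,2,3,4}  (accept∈set)
'c' @ 2: {}  — state set empty
rest 'bcbaacacc' ignored (set empty)
final: {}; accept 3 not in set

Answer: REJECT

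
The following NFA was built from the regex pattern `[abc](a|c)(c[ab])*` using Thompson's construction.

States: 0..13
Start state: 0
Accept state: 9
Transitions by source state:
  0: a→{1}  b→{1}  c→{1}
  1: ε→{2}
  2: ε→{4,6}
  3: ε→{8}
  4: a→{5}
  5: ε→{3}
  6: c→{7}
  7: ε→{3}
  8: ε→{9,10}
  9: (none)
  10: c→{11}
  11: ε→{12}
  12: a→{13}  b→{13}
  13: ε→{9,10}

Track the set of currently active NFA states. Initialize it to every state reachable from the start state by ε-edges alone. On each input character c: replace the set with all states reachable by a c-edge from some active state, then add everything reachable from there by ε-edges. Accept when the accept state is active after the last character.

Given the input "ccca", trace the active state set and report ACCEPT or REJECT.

Answer: ACCEPT

Steps:
S₀ = ε-closure({0}) = {0}
'c' @ 1: {1,2,4,6}
'c' @ 2: {3,7,8,9,10}  ✓accept
'c' @ 3: {11,12}
'a' @ 4: {9,10,13}  ✓accept
end set {9,10,13} — state 9 in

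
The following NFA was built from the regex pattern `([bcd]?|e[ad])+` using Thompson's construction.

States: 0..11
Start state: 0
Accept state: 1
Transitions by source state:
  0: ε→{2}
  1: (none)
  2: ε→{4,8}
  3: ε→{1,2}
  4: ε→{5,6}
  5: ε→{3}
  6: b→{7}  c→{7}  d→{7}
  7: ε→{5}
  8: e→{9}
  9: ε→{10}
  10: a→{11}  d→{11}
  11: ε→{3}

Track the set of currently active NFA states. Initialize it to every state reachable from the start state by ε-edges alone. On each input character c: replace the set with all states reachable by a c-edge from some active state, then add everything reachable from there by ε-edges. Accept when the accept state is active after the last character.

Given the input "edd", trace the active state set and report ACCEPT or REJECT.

S₀ = ε-closure({0}) = {0,1,2,3,4,5,6,8}
'e' @ 1: {9,10}
'd' @ 2: {1,2,3,4,5,6,8,11}  [accepting]
'd' @ 3: {1,2,3,4,5,6,7,8}  [accepting]
after full input: {1,2,3,4,5,6,7,8}  (accept=1 in)

Answer: ACCEPT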